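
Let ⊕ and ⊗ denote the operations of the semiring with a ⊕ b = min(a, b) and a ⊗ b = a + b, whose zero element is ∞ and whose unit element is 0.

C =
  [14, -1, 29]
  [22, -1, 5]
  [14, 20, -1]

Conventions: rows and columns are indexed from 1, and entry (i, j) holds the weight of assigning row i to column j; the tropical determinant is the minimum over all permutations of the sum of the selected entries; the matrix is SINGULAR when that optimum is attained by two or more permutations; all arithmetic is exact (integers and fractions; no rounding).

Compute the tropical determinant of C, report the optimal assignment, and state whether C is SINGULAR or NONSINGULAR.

σ = (1, 2, 3): 14 + (-1) + (-1) = 12
σ = (1, 3, 2): 14 + 5 + 20 = 39
σ = (2, 1, 3): (-1) + 22 + (-1) = 20
σ = (2, 3, 1): (-1) + 5 + 14 = 18
σ = (3, 1, 2): 29 + 22 + 20 = 71
σ = (3, 2, 1): 29 + (-1) + 14 = 42
Optimal value attained by: σ = (1, 2, 3).
Answer: det⊕(C) = 12; verdict: NONSINGULAR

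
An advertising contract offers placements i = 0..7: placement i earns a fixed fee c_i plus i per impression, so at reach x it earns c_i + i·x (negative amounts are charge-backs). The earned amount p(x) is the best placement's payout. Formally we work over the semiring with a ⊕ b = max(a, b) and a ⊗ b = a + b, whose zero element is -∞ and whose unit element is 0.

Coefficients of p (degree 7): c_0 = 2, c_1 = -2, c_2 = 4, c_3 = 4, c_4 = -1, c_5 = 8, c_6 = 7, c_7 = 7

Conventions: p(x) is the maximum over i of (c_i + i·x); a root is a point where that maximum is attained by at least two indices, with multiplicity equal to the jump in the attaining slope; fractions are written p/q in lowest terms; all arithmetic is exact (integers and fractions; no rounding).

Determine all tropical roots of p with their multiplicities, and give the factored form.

hull edge (i=0, c=2) to (i=5, c=8): slope 6/5, span 5
hull edge (i=5, c=8) to (i=7, c=7): slope -1/2, span 2
Factored form: p(x) = 7 ⊗ (x ⊕ (-6/5)) ⊗ (x ⊕ (-6/5)) ⊗ (x ⊕ (-6/5)) ⊗ (x ⊕ (-6/5)) ⊗ (x ⊕ (-6/5)) ⊗ (x ⊕ 1/2) ⊗ (x ⊕ 1/2)
Answer: roots = -6/5 (mult 5), 1/2 (mult 2)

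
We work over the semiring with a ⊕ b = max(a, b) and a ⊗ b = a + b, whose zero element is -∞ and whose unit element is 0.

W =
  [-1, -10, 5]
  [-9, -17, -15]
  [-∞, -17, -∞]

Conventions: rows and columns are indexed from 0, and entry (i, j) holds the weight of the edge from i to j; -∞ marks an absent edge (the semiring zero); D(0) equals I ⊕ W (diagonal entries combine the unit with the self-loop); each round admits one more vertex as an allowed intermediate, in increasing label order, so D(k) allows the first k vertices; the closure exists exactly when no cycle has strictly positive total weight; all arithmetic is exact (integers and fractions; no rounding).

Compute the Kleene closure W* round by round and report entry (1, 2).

D(0):
  [0, -10, 5]
  [-9, 0, -15]
  [-∞, -17, 0]
D(1):
  [0, -10, 5]
  [-9, 0, -4]
  [-∞, -17, 0]
D(2):
  [0, -10, 5]
  [-9, 0, -4]
  [-26, -17, 0]
D(3):
  [0, -10, 5]
  [-9, 0, -4]
  [-26, -17, 0]
Answer: W*[1][2] = -4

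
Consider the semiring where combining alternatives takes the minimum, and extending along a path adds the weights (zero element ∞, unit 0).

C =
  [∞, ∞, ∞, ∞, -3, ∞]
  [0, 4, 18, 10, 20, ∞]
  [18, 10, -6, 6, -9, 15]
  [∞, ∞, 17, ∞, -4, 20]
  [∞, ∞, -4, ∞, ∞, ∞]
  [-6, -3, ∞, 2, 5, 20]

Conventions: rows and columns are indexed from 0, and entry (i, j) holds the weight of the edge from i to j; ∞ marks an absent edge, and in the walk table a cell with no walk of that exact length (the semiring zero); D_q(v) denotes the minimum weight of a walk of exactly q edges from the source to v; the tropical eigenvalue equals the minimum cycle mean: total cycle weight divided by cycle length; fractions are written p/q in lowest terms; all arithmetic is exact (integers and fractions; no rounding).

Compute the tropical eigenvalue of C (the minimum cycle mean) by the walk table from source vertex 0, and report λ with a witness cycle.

q=0: [0, ∞, ∞, ∞, ∞, ∞]
q=1: [∞, ∞, ∞, ∞, -3, ∞]
q=2: [∞, ∞, -7, ∞, ∞, ∞]
q=3: [11, 3, -13, -1, -16, 8]
q=4: [2, -3, -20, -7, -22, 2]
q=5: [-4, -10, -26, -14, -29, -5]
q=6: [-11, -16, -33, -20, -35, -11]
Optimal cycle mean attained by: cycle 2->4->2, total (-9) + (-4), length 2.
Answer: λ = -13/2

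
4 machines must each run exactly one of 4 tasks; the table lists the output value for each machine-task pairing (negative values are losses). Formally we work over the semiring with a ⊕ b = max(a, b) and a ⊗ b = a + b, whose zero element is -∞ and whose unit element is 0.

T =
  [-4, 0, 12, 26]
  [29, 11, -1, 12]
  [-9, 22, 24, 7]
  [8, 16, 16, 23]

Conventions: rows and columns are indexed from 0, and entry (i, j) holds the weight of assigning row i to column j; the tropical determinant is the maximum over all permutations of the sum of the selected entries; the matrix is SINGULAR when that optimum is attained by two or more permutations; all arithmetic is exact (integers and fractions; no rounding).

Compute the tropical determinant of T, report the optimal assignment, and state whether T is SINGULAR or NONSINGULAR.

σ = (0, 1, 2, 3): (-4) + 11 + 24 + 23 = 54
σ = (0, 1, 3, 2): (-4) + 11 + 7 + 16 = 30
σ = (0, 2, 1, 3): (-4) + (-1) + 22 + 23 = 40
σ = (0, 2, 3, 1): (-4) + (-1) + 7 + 16 = 18
σ = (0, 3, 1, 2): (-4) + 12 + 22 + 16 = 46
σ = (0, 3, 2, 1): (-4) + 12 + 24 + 16 = 48
σ = (1, 0, 2, 3): 0 + 29 + 24 + 23 = 76
σ = (1, 0, 3, 2): 0 + 29 + 7 + 16 = 52
σ = (1, 2, 0, 3): 0 + (-1) + (-9) + 23 = 13
σ = (1, 2, 3, 0): 0 + (-1) + 7 + 8 = 14
σ = (1, 3, 0, 2): 0 + 12 + (-9) + 16 = 19
σ = (1, 3, 2, 0): 0 + 12 + 24 + 8 = 44
σ = (2, 0, 1, 3): 12 + 29 + 22 + 23 = 86
σ = (2, 0, 3, 1): 12 + 29 + 7 + 16 = 64
σ = (2, 1, 0, 3): 12 + 11 + (-9) + 23 = 37
σ = (2, 1, 3, 0): 12 + 11 + 7 + 8 = 38
σ = (2, 3, 0, 1): 12 + 12 + (-9) + 16 = 31
σ = (2, 3, 1, 0): 12 + 12 + 22 + 8 = 54
σ = (3, 0, 1, 2): 26 + 29 + 22 + 16 = 93
σ = (3, 0, 2, 1): 26 + 29 + 24 + 16 = 95
σ = (3, 1, 0, 2): 26 + 11 + (-9) + 16 = 44
σ = (3, 1, 2, 0): 26 + 11 + 24 + 8 = 69
σ = (3, 2, 0, 1): 26 + (-1) + (-9) + 16 = 32
σ = (3, 2, 1, 0): 26 + (-1) + 22 + 8 = 55
Optimal value attained by: σ = (3, 0, 2, 1).
Answer: det⊕(T) = 95; verdict: NONSINGULAR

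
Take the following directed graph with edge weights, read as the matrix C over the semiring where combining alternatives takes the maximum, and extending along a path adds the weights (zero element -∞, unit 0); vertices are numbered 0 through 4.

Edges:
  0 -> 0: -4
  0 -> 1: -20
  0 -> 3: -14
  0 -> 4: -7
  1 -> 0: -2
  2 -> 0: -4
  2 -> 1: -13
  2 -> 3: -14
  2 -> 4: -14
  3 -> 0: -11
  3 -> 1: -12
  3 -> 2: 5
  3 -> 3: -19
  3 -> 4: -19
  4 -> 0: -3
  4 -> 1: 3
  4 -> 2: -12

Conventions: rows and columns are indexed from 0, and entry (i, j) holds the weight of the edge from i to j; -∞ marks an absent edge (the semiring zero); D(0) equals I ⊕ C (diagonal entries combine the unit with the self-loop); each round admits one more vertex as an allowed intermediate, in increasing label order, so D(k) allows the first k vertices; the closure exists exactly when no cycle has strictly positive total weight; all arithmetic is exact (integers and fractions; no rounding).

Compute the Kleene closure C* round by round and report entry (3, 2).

D(0):
  [0, -20, -∞, -14, -7]
  [-2, 0, -∞, -∞, -∞]
  [-4, -13, 0, -14, -14]
  [-11, -12, 5, 0, -19]
  [-3, 3, -12, -∞, 0]
D(1):
  [0, -20, -∞, -14, -7]
  [-2, 0, -∞, -16, -9]
  [-4, -13, 0, -14, -11]
  [-11, -12, 5, 0, -18]
  [-3, 3, -12, -17, 0]
D(2):
  [0, -20, -∞, -14, -7]
  [-2, 0, -∞, -16, -9]
  [-4, -13, 0, -14, -11]
  [-11, -12, 5, 0, -18]
  [1, 3, -12, -13, 0]
D(3):
  [0, -20, -∞, -14, -7]
  [-2, 0, -∞, -16, -9]
  [-4, -13, 0, -14, -11]
  [1, -8, 5, 0, -6]
  [1, 3, -12, -13, 0]
D(4):
  [0, -20, -9, -14, -7]
  [-2, 0, -11, -16, -9]
  [-4, -13, 0, -14, -11]
  [1, -8, 5, 0, -6]
  [1, 3, -8, -13, 0]
D(5):
  [0, -4, -9, -14, -7]
  [-2, 0, -11, -16, -9]
  [-4, -8, 0, -14, -11]
  [1, -3, 5, 0, -6]
  [1, 3, -8, -13, 0]
Answer: C*[3][2] = 5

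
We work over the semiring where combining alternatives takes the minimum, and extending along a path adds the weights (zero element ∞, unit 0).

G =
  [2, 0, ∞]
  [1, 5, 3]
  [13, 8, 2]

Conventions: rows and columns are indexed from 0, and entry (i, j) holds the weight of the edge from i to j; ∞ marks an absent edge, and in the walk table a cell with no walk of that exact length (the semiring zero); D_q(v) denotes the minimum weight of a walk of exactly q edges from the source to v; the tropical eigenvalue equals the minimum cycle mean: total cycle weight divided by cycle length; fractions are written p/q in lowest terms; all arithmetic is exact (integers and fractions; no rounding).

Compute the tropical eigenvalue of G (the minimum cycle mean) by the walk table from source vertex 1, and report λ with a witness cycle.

q=0: [∞, 0, ∞]
q=1: [1, 5, 3]
q=2: [3, 1, 5]
q=3: [2, 3, 4]
Optimal cycle mean attained by: cycle 0->1->0, total 0 + 1, length 2.
Answer: λ = 1/2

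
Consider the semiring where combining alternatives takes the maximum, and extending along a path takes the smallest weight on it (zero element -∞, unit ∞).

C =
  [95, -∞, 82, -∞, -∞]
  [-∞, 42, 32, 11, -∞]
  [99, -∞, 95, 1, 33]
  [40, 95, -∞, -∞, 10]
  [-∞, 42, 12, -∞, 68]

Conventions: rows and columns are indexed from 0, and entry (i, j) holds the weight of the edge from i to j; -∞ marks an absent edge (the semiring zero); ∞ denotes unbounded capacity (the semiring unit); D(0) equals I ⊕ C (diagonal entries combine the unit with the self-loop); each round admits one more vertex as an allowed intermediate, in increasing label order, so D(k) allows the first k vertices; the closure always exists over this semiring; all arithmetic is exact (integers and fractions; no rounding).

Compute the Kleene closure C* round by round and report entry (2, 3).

D(0):
  [∞, -∞, 82, -∞, -∞]
  [-∞, ∞, 32, 11, -∞]
  [99, -∞, ∞, 1, 33]
  [40, 95, -∞, ∞, 10]
  [-∞, 42, 12, -∞, ∞]
D(1):
  [∞, -∞, 82, -∞, -∞]
  [-∞, ∞, 32, 11, -∞]
  [99, -∞, ∞, 1, 33]
  [40, 95, 40, ∞, 10]
  [-∞, 42, 12, -∞, ∞]
D(2):
  [∞, -∞, 82, -∞, -∞]
  [-∞, ∞, 32, 11, -∞]
  [99, -∞, ∞, 1, 33]
  [40, 95, 40, ∞, 10]
  [-∞, 42, 32, 11, ∞]
D(3):
  [∞, -∞, 82, 1, 33]
  [32, ∞, 32, 11, 32]
  [99, -∞, ∞, 1, 33]
  [40, 95, 40, ∞, 33]
  [32, 42, 32, 11, ∞]
D(4):
  [∞, 1, 82, 1, 33]
  [32, ∞, 32, 11, 32]
  [99, 1, ∞, 1, 33]
  [40, 95, 40, ∞, 33]
  [32, 42, 32, 11, ∞]
D(5):
  [∞, 33, 82, 11, 33]
  [32, ∞, 32, 11, 32]
  [99, 33, ∞, 11, 33]
  [40, 95, 40, ∞, 33]
  [32, 42, 32, 11, ∞]
Answer: C*[2][3] = 11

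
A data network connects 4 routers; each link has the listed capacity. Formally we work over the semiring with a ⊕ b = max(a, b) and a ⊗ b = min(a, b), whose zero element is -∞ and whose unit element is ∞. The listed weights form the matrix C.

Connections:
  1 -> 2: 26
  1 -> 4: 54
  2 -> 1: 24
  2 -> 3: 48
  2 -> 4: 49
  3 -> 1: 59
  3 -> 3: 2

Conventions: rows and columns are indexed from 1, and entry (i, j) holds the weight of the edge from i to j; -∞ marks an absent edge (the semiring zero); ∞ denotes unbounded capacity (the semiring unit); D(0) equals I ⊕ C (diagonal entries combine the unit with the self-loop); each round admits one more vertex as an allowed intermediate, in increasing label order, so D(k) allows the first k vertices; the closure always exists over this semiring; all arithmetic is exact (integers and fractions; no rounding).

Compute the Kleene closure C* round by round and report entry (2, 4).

D(0):
  [∞, 26, -∞, 54]
  [24, ∞, 48, 49]
  [59, -∞, ∞, -∞]
  [-∞, -∞, -∞, ∞]
D(1):
  [∞, 26, -∞, 54]
  [24, ∞, 48, 49]
  [59, 26, ∞, 54]
  [-∞, -∞, -∞, ∞]
D(2):
  [∞, 26, 26, 54]
  [24, ∞, 48, 49]
  [59, 26, ∞, 54]
  [-∞, -∞, -∞, ∞]
D(3):
  [∞, 26, 26, 54]
  [48, ∞, 48, 49]
  [59, 26, ∞, 54]
  [-∞, -∞, -∞, ∞]
D(4):
  [∞, 26, 26, 54]
  [48, ∞, 48, 49]
  [59, 26, ∞, 54]
  [-∞, -∞, -∞, ∞]
Answer: C*[2][4] = 49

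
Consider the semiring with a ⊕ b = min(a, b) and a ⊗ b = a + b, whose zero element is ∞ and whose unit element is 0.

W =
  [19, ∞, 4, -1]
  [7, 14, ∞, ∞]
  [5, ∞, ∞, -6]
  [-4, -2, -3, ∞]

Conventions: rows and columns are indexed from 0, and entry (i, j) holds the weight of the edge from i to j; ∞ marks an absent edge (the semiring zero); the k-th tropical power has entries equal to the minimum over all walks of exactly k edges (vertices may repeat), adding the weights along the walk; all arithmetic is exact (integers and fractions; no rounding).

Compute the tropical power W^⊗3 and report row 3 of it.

W^⊗2:
  [-5, -3, -4, -2]
  [21, 28, 11, 6]
  [-10, -8, -9, 4]
  [2, 12, 0, -9]
W^⊗3:
  [-6, -4, -5, -10]
  [2, 4, 3, 5]
  [-4, 2, -6, -15]
  [-13, -11, -12, -6]
Answer: row 3 of W^⊗3 = [-13, -11, -12, -6]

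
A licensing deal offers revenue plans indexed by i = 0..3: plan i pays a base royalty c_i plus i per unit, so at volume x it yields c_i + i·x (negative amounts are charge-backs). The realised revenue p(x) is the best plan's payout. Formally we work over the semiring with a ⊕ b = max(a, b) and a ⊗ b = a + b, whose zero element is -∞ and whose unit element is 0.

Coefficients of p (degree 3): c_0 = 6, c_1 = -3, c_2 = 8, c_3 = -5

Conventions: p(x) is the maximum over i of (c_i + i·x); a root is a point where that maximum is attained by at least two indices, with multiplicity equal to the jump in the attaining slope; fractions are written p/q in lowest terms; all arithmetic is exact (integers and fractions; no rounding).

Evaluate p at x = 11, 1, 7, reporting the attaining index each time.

p(11) = max(6+0·11=6, -3+1·11=8, 8+2·11=30, -5+3·11=28) = 30 (attained by i=2)
p(1) = max(6+0·1=6, -3+1·1=-2, 8+2·1=10, -5+3·1=-2) = 10 (attained by i=2)
p(7) = max(6+0·7=6, -3+1·7=4, 8+2·7=22, -5+3·7=16) = 22 (attained by i=2)
Answer: p(11) = 30; p(1) = 10; p(7) = 22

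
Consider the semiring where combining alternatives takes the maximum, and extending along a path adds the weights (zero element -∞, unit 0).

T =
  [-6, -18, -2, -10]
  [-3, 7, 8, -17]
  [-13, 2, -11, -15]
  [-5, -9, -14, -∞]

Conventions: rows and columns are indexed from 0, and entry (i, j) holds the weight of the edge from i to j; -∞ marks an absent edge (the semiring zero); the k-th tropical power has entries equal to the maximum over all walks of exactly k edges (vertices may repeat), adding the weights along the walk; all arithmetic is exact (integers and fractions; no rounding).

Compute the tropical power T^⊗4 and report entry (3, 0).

T^⊗2:
  [-12, 0, -8, -16]
  [4, 14, 15, -7]
  [-1, 9, 10, -15]
  [-11, -2, -1, -15]
T^⊗3:
  [-3, 7, 8, -17]
  [11, 21, 22, 0]
  [6, 16, 17, -5]
  [-5, 5, 6, -16]
T^⊗4:
  [4, 14, 15, -7]
  [18, 28, 29, 7]
  [13, 23, 24, 2]
  [2, 12, 13, -9]
Key observation: the optimum is the walk 3->1->1->1->0, with weight (-9) + 7 + 7 + (-3) = 2.
Optimal value attained by: walk 3->1->1->1->0.
Answer: (T^⊗4)[3][0] = 2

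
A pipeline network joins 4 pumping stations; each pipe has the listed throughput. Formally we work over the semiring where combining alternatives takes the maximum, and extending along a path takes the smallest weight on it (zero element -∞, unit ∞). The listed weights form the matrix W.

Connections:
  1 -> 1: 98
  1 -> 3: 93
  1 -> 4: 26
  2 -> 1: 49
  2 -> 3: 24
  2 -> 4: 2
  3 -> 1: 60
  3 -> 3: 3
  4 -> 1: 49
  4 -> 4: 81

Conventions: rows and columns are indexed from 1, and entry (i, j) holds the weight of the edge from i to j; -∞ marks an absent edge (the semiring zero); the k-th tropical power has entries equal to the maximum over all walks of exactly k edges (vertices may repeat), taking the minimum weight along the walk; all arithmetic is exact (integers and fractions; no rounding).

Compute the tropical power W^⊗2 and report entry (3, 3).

W^⊗2:
  [98, -∞, 93, 26]
  [49, -∞, 49, 26]
  [60, -∞, 60, 26]
  [49, -∞, 49, 81]
Key observation: the optimum is the walk 3->1->3, with weight 60 min 93 = 60.
Optimal value attained by: walk 3->1->3.
Answer: (W^⊗2)[3][3] = 60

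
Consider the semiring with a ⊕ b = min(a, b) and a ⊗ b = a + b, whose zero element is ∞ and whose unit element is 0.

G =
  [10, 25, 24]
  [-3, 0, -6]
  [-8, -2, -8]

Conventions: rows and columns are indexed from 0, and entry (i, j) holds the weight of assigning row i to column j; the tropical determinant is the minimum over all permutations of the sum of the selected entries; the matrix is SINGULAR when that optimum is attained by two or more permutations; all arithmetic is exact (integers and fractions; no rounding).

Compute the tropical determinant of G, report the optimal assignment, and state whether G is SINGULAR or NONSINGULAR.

σ = (0, 1, 2): 10 + 0 + (-8) = 2
σ = (0, 2, 1): 10 + (-6) + (-2) = 2
σ = (1, 0, 2): 25 + (-3) + (-8) = 14
σ = (1, 2, 0): 25 + (-6) + (-8) = 11
σ = (2, 0, 1): 24 + (-3) + (-2) = 19
σ = (2, 1, 0): 24 + 0 + (-8) = 16
Optimal value attained by: σ = (0, 1, 2).
Answer: det⊕(G) = 2; verdict: SINGULAR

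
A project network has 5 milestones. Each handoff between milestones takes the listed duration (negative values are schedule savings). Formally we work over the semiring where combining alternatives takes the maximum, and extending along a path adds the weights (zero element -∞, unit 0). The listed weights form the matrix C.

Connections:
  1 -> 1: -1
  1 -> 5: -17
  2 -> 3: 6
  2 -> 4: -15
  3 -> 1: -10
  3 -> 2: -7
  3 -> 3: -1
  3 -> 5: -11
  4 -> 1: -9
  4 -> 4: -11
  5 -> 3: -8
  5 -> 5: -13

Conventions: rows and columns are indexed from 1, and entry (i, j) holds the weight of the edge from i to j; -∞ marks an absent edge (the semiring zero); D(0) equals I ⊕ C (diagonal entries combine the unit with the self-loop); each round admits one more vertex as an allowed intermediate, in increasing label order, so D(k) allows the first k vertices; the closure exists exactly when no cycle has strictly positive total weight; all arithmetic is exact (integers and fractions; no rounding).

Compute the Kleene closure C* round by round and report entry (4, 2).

D(0):
  [0, -∞, -∞, -∞, -17]
  [-∞, 0, 6, -15, -∞]
  [-10, -7, 0, -∞, -11]
  [-9, -∞, -∞, 0, -∞]
  [-∞, -∞, -8, -∞, 0]
D(1):
  [0, -∞, -∞, -∞, -17]
  [-∞, 0, 6, -15, -∞]
  [-10, -7, 0, -∞, -11]
  [-9, -∞, -∞, 0, -26]
  [-∞, -∞, -8, -∞, 0]
D(2):
  [0, -∞, -∞, -∞, -17]
  [-∞, 0, 6, -15, -∞]
  [-10, -7, 0, -22, -11]
  [-9, -∞, -∞, 0, -26]
  [-∞, -∞, -8, -∞, 0]
D(3):
  [0, -∞, -∞, -∞, -17]
  [-4, 0, 6, -15, -5]
  [-10, -7, 0, -22, -11]
  [-9, -∞, -∞, 0, -26]
  [-18, -15, -8, -30, 0]
D(4):
  [0, -∞, -∞, -∞, -17]
  [-4, 0, 6, -15, -5]
  [-10, -7, 0, -22, -11]
  [-9, -∞, -∞, 0, -26]
  [-18, -15, -8, -30, 0]
D(5):
  [0, -32, -25, -47, -17]
  [-4, 0, 6, -15, -5]
  [-10, -7, 0, -22, -11]
  [-9, -41, -34, 0, -26]
  [-18, -15, -8, -30, 0]
Answer: C*[4][2] = -41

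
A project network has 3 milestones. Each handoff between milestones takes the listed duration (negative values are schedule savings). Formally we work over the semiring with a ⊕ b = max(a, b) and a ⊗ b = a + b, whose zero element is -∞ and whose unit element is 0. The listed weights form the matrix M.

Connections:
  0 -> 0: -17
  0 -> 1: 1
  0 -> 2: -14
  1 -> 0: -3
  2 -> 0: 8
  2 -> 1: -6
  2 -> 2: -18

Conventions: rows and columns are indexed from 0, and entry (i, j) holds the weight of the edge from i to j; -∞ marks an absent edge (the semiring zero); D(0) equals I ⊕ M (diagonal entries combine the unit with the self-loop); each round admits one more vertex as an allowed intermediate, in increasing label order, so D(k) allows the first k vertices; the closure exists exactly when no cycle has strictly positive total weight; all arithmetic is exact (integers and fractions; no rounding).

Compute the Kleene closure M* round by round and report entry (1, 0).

D(0):
  [0, 1, -14]
  [-3, 0, -∞]
  [8, -6, 0]
D(1):
  [0, 1, -14]
  [-3, 0, -17]
  [8, 9, 0]
D(2):
  [0, 1, -14]
  [-3, 0, -17]
  [8, 9, 0]
D(3):
  [0, 1, -14]
  [-3, 0, -17]
  [8, 9, 0]
Answer: M*[1][0] = -3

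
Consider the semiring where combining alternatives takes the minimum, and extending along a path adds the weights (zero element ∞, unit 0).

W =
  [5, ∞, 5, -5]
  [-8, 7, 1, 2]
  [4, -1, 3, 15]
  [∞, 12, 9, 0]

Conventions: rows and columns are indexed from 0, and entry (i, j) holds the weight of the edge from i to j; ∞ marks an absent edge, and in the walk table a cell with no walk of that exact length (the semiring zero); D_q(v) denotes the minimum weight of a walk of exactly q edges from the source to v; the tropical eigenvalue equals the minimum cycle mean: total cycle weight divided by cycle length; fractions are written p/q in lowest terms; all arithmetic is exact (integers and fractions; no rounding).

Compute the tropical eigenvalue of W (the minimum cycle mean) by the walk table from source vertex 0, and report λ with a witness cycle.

q=0: [0, ∞, ∞, ∞]
q=1: [5, ∞, 5, -5]
q=2: [9, 4, 4, -5]
q=3: [-4, 3, 4, -5]
q=4: [-5, 3, 1, -9]
Optimal cycle mean attained by: cycle 0->2->1->0, total 5 + (-1) + (-8), length 3.
Answer: λ = -4/3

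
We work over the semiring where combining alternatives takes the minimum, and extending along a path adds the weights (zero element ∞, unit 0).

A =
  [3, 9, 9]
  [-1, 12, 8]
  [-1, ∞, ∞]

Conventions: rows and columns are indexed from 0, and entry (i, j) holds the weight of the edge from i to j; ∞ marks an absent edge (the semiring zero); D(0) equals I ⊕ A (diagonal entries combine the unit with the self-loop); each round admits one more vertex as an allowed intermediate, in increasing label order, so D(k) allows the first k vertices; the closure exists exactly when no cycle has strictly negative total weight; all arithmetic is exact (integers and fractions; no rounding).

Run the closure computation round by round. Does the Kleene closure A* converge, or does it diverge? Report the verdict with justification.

D(0):
  [0, 9, 9]
  [-1, 0, 8]
  [-1, ∞, 0]
D(1):
  [0, 9, 9]
  [-1, 0, 8]
  [-1, 8, 0]
D(2):
  [0, 9, 9]
  [-1, 0, 8]
  [-1, 8, 0]
D(3):
  [0, 9, 9]
  [-1, 0, 8]
  [-1, 8, 0]
Key observation: every diagonal entry stays at the unit through all rounds, so no improving cycle exists.
Answer: CONVERGES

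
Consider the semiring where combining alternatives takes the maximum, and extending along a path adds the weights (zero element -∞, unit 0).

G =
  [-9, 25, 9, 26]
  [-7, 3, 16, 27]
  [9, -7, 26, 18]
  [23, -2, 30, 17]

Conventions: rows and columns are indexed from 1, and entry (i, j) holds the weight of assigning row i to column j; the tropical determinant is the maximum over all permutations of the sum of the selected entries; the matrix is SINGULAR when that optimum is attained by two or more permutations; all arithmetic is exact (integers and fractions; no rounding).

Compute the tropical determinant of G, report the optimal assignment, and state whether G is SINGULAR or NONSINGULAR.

σ = (1, 2, 3, 4): (-9) + 3 + 26 + 17 = 37
σ = (1, 2, 4, 3): (-9) + 3 + 18 + 30 = 42
σ = (1, 3, 2, 4): (-9) + 16 + (-7) + 17 = 17
σ = (1, 3, 4, 2): (-9) + 16 + 18 + (-2) = 23
σ = (1, 4, 2, 3): (-9) + 27 + (-7) + 30 = 41
σ = (1, 4, 3, 2): (-9) + 27 + 26 + (-2) = 42
σ = (2, 1, 3, 4): 25 + (-7) + 26 + 17 = 61
σ = (2, 1, 4, 3): 25 + (-7) + 18 + 30 = 66
σ = (2, 3, 1, 4): 25 + 16 + 9 + 17 = 67
σ = (2, 3, 4, 1): 25 + 16 + 18 + 23 = 82
σ = (2, 4, 1, 3): 25 + 27 + 9 + 30 = 91
σ = (2, 4, 3, 1): 25 + 27 + 26 + 23 = 101
σ = (3, 1, 2, 4): 9 + (-7) + (-7) + 17 = 12
σ = (3, 1, 4, 2): 9 + (-7) + 18 + (-2) = 18
σ = (3, 2, 1, 4): 9 + 3 + 9 + 17 = 38
σ = (3, 2, 4, 1): 9 + 3 + 18 + 23 = 53
σ = (3, 4, 1, 2): 9 + 27 + 9 + (-2) = 43
σ = (3, 4, 2, 1): 9 + 27 + (-7) + 23 = 52
σ = (4, 1, 2, 3): 26 + (-7) + (-7) + 30 = 42
σ = (4, 1, 3, 2): 26 + (-7) + 26 + (-2) = 43
σ = (4, 2, 1, 3): 26 + 3 + 9 + 30 = 68
σ = (4, 2, 3, 1): 26 + 3 + 26 + 23 = 78
σ = (4, 3, 1, 2): 26 + 16 + 9 + (-2) = 49
σ = (4, 3, 2, 1): 26 + 16 + (-7) + 23 = 58
Optimal value attained by: σ = (2, 4, 3, 1).
Answer: det⊕(G) = 101; verdict: NONSINGULAR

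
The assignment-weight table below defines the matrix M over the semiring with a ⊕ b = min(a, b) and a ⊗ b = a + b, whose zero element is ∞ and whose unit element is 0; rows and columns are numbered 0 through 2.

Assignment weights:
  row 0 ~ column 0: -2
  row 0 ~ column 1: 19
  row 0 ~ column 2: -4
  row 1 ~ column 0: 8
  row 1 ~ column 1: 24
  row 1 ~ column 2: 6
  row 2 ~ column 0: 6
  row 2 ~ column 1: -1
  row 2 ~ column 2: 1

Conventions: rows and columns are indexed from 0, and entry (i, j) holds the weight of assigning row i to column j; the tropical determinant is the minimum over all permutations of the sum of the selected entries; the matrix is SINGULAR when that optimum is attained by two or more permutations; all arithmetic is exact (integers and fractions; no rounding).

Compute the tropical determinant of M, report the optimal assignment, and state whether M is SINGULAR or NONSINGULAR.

σ = (0, 1, 2): (-2) + 24 + 1 = 23
σ = (0, 2, 1): (-2) + 6 + (-1) = 3
σ = (1, 0, 2): 19 + 8 + 1 = 28
σ = (1, 2, 0): 19 + 6 + 6 = 31
σ = (2, 0, 1): (-4) + 8 + (-1) = 3
σ = (2, 1, 0): (-4) + 24 + 6 = 26
Optimal value attained by: σ = (0, 2, 1).
Answer: det⊕(M) = 3; verdict: SINGULAR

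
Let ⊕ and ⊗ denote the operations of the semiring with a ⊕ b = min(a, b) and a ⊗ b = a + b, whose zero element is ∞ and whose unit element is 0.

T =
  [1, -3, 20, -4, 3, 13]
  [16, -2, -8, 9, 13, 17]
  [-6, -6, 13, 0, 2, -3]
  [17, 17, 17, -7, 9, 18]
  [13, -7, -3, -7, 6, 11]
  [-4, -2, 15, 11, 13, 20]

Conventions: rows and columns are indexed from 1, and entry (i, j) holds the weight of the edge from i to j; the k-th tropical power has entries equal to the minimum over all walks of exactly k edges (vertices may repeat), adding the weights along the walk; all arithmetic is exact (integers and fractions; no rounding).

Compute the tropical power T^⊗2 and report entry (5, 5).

T^⊗2:
  [2, -5, -11, -11, 4, 14]
  [-14, -14, -10, -8, -6, -11]
  [-7, -9, -14, -10, -3, 7]
  [10, 2, 6, -14, 2, 11]
  [-9, -9, -15, -14, -1, -6]
  [-3, -7, -10, -8, -1, 9]
Key observation: the optimum is the walk 5->3->5, with weight (-3) + 2 = -1.
Optimal value attained by: walk 5->3->5.
Answer: (T^⊗2)[5][5] = -1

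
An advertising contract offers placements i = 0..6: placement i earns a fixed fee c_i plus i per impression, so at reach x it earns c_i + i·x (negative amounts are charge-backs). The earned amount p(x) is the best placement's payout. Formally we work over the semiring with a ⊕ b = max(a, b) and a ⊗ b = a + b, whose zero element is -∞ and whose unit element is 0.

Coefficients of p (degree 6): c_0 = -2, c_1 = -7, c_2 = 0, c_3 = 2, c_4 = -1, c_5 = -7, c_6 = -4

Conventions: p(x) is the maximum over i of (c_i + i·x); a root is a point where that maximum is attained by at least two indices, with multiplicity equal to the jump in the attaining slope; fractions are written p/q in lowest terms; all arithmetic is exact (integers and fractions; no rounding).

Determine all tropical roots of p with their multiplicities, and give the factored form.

hull edge (i=0, c=-2) to (i=3, c=2): slope 4/3, span 3
hull edge (i=3, c=2) to (i=6, c=-4): slope -2, span 3
Factored form: p(x) = -4 ⊗ (x ⊕ (-4/3)) ⊗ (x ⊕ (-4/3)) ⊗ (x ⊕ (-4/3)) ⊗ (x ⊕ 2) ⊗ (x ⊕ 2) ⊗ (x ⊕ 2)
Answer: roots = -4/3 (mult 3), 2 (mult 3)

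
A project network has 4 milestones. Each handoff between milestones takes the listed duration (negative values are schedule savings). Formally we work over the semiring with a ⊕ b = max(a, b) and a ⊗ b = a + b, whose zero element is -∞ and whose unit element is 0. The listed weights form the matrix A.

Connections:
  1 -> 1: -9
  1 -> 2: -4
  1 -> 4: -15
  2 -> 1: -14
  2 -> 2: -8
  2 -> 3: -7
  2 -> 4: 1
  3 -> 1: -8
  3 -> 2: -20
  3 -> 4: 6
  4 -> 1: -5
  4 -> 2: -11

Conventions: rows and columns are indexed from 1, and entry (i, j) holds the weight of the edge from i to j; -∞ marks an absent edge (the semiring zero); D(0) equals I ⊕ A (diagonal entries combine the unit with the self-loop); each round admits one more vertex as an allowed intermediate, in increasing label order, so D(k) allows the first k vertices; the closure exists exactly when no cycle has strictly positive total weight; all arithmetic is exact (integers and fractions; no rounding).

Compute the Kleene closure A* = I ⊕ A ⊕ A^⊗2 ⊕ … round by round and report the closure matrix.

D(0):
  [0, -4, -∞, -15]
  [-14, 0, -7, 1]
  [-8, -20, 0, 6]
  [-5, -11, -∞, 0]
D(1):
  [0, -4, -∞, -15]
  [-14, 0, -7, 1]
  [-8, -12, 0, 6]
  [-5, -9, -∞, 0]
D(2):
  [0, -4, -11, -3]
  [-14, 0, -7, 1]
  [-8, -12, 0, 6]
  [-5, -9, -16, 0]
D(3):
  [0, -4, -11, -3]
  [-14, 0, -7, 1]
  [-8, -12, 0, 6]
  [-5, -9, -16, 0]
D(4):
  [0, -4, -11, -3]
  [-4, 0, -7, 1]
  [1, -3, 0, 6]
  [-5, -9, -16, 0]
Answer: A* = [[0, -4, -11, -3], [-4, 0, -7, 1], [1, -3, 0, 6], [-5, -9, -16, 0]]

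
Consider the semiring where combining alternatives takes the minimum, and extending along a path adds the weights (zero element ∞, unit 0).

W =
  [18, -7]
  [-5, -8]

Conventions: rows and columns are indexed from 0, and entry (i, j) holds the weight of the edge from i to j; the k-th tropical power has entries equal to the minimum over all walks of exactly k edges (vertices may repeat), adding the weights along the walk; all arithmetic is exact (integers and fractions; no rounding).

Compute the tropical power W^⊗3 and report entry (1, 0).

W^⊗2:
  [-12, -15]
  [-13, -16]
W^⊗3:
  [-20, -23]
  [-21, -24]
Key observation: the optimum is the walk 1->1->1->0, with weight (-8) + (-8) + (-5) = -21.
Optimal value attained by: walk 1->1->1->0.
Answer: (W^⊗3)[1][0] = -21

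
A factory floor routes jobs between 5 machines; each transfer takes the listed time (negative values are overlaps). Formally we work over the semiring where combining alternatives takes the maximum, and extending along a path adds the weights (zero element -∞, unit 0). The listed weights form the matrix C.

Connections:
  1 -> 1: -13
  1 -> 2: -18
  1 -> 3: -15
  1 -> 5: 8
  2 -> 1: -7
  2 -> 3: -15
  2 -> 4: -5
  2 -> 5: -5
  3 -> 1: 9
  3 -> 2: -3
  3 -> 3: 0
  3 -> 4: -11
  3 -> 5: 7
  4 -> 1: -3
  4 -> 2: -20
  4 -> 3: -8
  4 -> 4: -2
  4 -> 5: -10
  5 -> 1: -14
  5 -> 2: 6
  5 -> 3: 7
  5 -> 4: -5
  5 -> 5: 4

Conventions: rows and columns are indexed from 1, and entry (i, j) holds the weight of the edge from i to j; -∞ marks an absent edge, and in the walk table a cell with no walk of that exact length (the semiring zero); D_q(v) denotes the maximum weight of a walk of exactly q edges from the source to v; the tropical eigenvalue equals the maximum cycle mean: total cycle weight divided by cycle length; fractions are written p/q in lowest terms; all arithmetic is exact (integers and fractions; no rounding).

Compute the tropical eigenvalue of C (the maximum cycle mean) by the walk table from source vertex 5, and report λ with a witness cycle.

q=0: [-∞, -∞, -∞, -∞, 0]
q=1: [-14, 6, 7, -5, 4]
q=2: [16, 10, 11, 1, 14]
q=3: [20, 20, 21, 9, 24]
q=4: [30, 30, 31, 19, 28]
q=5: [40, 34, 35, 25, 38]
Optimal cycle mean attained by: cycle 1->5->3->1, total 8 + 7 + 9, length 3.
Answer: λ = 8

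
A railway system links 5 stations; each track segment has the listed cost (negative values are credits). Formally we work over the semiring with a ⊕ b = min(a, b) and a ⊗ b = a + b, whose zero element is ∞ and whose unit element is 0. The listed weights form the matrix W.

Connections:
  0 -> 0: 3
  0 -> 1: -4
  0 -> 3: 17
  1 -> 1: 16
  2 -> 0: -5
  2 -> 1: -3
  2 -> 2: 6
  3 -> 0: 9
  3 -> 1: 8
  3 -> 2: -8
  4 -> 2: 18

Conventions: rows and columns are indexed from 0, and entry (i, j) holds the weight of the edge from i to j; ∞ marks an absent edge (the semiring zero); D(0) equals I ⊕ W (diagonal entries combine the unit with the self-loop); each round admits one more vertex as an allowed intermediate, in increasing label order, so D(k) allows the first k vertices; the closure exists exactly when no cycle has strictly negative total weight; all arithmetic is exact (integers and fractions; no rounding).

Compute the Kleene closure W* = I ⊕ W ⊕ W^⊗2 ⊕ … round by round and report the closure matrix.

D(0):
  [0, -4, ∞, 17, ∞]
  [∞, 0, ∞, ∞, ∞]
  [-5, -3, 0, ∞, ∞]
  [9, 8, -8, 0, ∞]
  [∞, ∞, 18, ∞, 0]
D(1):
  [0, -4, ∞, 17, ∞]
  [∞, 0, ∞, ∞, ∞]
  [-5, -9, 0, 12, ∞]
  [9, 5, -8, 0, ∞]
  [∞, ∞, 18, ∞, 0]
D(2):
  [0, -4, ∞, 17, ∞]
  [∞, 0, ∞, ∞, ∞]
  [-5, -9, 0, 12, ∞]
  [9, 5, -8, 0, ∞]
  [∞, ∞, 18, ∞, 0]
D(3):
  [0, -4, ∞, 17, ∞]
  [∞, 0, ∞, ∞, ∞]
  [-5, -9, 0, 12, ∞]
  [-13, -17, -8, 0, ∞]
  [13, 9, 18, 30, 0]
D(4):
  [0, -4, 9, 17, ∞]
  [∞, 0, ∞, ∞, ∞]
  [-5, -9, 0, 12, ∞]
  [-13, -17, -8, 0, ∞]
  [13, 9, 18, 30, 0]
D(5):
  [0, -4, 9, 17, ∞]
  [∞, 0, ∞, ∞, ∞]
  [-5, -9, 0, 12, ∞]
  [-13, -17, -8, 0, ∞]
  [13, 9, 18, 30, 0]
Answer: W* = [[0, -4, 9, 17, ∞], [∞, 0, ∞, ∞, ∞], [-5, -9, 0, 12, ∞], [-13, -17, -8, 0, ∞], [13, 9, 18, 30, 0]]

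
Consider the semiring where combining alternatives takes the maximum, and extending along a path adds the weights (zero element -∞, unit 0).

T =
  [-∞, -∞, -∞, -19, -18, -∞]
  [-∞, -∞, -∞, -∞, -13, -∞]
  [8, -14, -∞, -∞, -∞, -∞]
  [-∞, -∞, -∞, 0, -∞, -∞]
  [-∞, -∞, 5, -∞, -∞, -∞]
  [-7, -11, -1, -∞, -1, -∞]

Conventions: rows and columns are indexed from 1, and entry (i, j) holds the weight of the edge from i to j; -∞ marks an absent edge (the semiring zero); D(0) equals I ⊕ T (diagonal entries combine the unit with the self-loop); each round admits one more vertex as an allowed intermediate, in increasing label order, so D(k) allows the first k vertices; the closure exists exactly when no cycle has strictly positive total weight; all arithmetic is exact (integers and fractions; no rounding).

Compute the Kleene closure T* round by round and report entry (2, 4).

D(0):
  [0, -∞, -∞, -19, -18, -∞]
  [-∞, 0, -∞, -∞, -13, -∞]
  [8, -14, 0, -∞, -∞, -∞]
  [-∞, -∞, -∞, 0, -∞, -∞]
  [-∞, -∞, 5, -∞, 0, -∞]
  [-7, -11, -1, -∞, -1, 0]
D(1):
  [0, -∞, -∞, -19, -18, -∞]
  [-∞, 0, -∞, -∞, -13, -∞]
  [8, -14, 0, -11, -10, -∞]
  [-∞, -∞, -∞, 0, -∞, -∞]
  [-∞, -∞, 5, -∞, 0, -∞]
  [-7, -11, -1, -26, -1, 0]
D(2):
  [0, -∞, -∞, -19, -18, -∞]
  [-∞, 0, -∞, -∞, -13, -∞]
  [8, -14, 0, -11, -10, -∞]
  [-∞, -∞, -∞, 0, -∞, -∞]
  [-∞, -∞, 5, -∞, 0, -∞]
  [-7, -11, -1, -26, -1, 0]
D(3):
  [0, -∞, -∞, -19, -18, -∞]
  [-∞, 0, -∞, -∞, -13, -∞]
  [8, -14, 0, -11, -10, -∞]
  [-∞, -∞, -∞, 0, -∞, -∞]
  [13, -9, 5, -6, 0, -∞]
  [7, -11, -1, -12, -1, 0]
D(4):
  [0, -∞, -∞, -19, -18, -∞]
  [-∞, 0, -∞, -∞, -13, -∞]
  [8, -14, 0, -11, -10, -∞]
  [-∞, -∞, -∞, 0, -∞, -∞]
  [13, -9, 5, -6, 0, -∞]
  [7, -11, -1, -12, -1, 0]
D(5):
  [0, -27, -13, -19, -18, -∞]
  [0, 0, -8, -19, -13, -∞]
  [8, -14, 0, -11, -10, -∞]
  [-∞, -∞, -∞, 0, -∞, -∞]
  [13, -9, 5, -6, 0, -∞]
  [12, -10, 4, -7, -1, 0]
D(6):
  [0, -27, -13, -19, -18, -∞]
  [0, 0, -8, -19, -13, -∞]
  [8, -14, 0, -11, -10, -∞]
  [-∞, -∞, -∞, 0, -∞, -∞]
  [13, -9, 5, -6, 0, -∞]
  [12, -10, 4, -7, -1, 0]
Answer: T*[2][4] = -19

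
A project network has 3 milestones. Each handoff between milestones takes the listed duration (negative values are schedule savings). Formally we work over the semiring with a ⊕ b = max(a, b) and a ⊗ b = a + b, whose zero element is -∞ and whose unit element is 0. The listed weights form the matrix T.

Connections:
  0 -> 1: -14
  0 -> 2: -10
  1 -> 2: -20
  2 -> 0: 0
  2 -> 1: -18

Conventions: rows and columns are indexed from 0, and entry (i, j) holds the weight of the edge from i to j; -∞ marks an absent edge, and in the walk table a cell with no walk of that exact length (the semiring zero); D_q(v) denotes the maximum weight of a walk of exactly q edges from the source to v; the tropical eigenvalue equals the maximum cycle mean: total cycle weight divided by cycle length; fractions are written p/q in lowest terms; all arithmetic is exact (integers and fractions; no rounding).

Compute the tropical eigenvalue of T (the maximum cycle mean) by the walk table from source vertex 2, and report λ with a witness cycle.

q=0: [-∞, -∞, 0]
q=1: [0, -18, -∞]
q=2: [-∞, -14, -10]
q=3: [-10, -28, -34]
Optimal cycle mean attained by: cycle 0->2->0, total (-10) + 0, length 2.
Answer: λ = -5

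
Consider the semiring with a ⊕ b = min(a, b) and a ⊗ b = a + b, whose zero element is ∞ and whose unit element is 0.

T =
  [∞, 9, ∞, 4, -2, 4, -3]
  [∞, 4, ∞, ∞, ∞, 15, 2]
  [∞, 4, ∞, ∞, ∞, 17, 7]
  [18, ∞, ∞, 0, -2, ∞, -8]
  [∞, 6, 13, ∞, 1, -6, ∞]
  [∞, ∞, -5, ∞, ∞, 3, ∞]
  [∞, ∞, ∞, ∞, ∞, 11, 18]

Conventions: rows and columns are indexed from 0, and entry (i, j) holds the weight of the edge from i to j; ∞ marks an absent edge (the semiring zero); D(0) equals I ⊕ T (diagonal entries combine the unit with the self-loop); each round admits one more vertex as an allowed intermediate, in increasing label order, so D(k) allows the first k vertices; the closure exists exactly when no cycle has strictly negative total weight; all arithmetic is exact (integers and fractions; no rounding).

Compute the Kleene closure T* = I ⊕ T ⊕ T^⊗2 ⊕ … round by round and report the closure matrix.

D(0):
  [0, 9, ∞, 4, -2, 4, -3]
  [∞, 0, ∞, ∞, ∞, 15, 2]
  [∞, 4, 0, ∞, ∞, 17, 7]
  [18, ∞, ∞, 0, -2, ∞, -8]
  [∞, 6, 13, ∞, 0, -6, ∞]
  [∞, ∞, -5, ∞, ∞, 0, ∞]
  [∞, ∞, ∞, ∞, ∞, 11, 0]
D(1):
  [0, 9, ∞, 4, -2, 4, -3]
  [∞, 0, ∞, ∞, ∞, 15, 2]
  [∞, 4, 0, ∞, ∞, 17, 7]
  [18, 27, ∞, 0, -2, 22, -8]
  [∞, 6, 13, ∞, 0, -6, ∞]
  [∞, ∞, -5, ∞, ∞, 0, ∞]
  [∞, ∞, ∞, ∞, ∞, 11, 0]
D(2):
  [0, 9, ∞, 4, -2, 4, -3]
  [∞, 0, ∞, ∞, ∞, 15, 2]
  [∞, 4, 0, ∞, ∞, 17, 6]
  [18, 27, ∞, 0, -2, 22, -8]
  [∞, 6, 13, ∞, 0, -6, 8]
  [∞, ∞, -5, ∞, ∞, 0, ∞]
  [∞, ∞, ∞, ∞, ∞, 11, 0]
D(3):
  [0, 9, ∞, 4, -2, 4, -3]
  [∞, 0, ∞, ∞, ∞, 15, 2]
  [∞, 4, 0, ∞, ∞, 17, 6]
  [18, 27, ∞, 0, -2, 22, -8]
  [∞, 6, 13, ∞, 0, -6, 8]
  [∞, -1, -5, ∞, ∞, 0, 1]
  [∞, ∞, ∞, ∞, ∞, 11, 0]
D(4):
  [0, 9, ∞, 4, -2, 4, -4]
  [∞, 0, ∞, ∞, ∞, 15, 2]
  [∞, 4, 0, ∞, ∞, 17, 6]
  [18, 27, ∞, 0, -2, 22, -8]
  [∞, 6, 13, ∞, 0, -6, 8]
  [∞, -1, -5, ∞, ∞, 0, 1]
  [∞, ∞, ∞, ∞, ∞, 11, 0]
D(5):
  [0, 4, 11, 4, -2, -8, -4]
  [∞, 0, ∞, ∞, ∞, 15, 2]
  [∞, 4, 0, ∞, ∞, 17, 6]
  [18, 4, 11, 0, -2, -8, -8]
  [∞, 6, 13, ∞, 0, -6, 8]
  [∞, -1, -5, ∞, ∞, 0, 1]
  [∞, ∞, ∞, ∞, ∞, 11, 0]
D(6):
  [0, -9, -13, 4, -2, -8, -7]
  [∞, 0, 10, ∞, ∞, 15, 2]
  [∞, 4, 0, ∞, ∞, 17, 6]
  [18, -9, -13, 0, -2, -8, -8]
  [∞, -7, -11, ∞, 0, -6, -5]
  [∞, -1, -5, ∞, ∞, 0, 1]
  [∞, 10, 6, ∞, ∞, 11, 0]
D(7):
  [0, -9, -13, 4, -2, -8, -7]
  [∞, 0, 8, ∞, ∞, 13, 2]
  [∞, 4, 0, ∞, ∞, 17, 6]
  [18, -9, -13, 0, -2, -8, -8]
  [∞, -7, -11, ∞, 0, -6, -5]
  [∞, -1, -5, ∞, ∞, 0, 1]
  [∞, 10, 6, ∞, ∞, 11, 0]
Answer: T* = [[0, -9, -13, 4, -2, -8, -7], [∞, 0, 8, ∞, ∞, 13, 2], [∞, 4, 0, ∞, ∞, 17, 6], [18, -9, -13, 0, -2, -8, -8], [∞, -7, -11, ∞, 0, -6, -5], [∞, -1, -5, ∞, ∞, 0, 1], [∞, 10, 6, ∞, ∞, 11, 0]]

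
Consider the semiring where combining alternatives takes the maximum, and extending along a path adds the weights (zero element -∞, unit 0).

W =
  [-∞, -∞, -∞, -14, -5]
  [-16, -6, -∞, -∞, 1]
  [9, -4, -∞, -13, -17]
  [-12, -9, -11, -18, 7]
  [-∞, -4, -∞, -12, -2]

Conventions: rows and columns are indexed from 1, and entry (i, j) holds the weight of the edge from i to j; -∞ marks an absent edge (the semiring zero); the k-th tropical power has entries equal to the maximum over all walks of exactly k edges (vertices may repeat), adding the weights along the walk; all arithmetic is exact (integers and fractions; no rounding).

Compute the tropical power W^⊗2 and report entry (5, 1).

W^⊗2:
  [-26, -9, -25, -17, -7]
  [-22, -3, -∞, -11, -1]
  [-20, -10, -24, -5, 4]
  [-2, 3, -29, -5, 5]
  [-20, -6, -23, -14, -3]
Key observation: the optimum is the walk 5->2->1, with weight (-4) + (-16) = -20.
Optimal value attained by: walk 5->2->1.
Answer: (W^⊗2)[5][1] = -20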